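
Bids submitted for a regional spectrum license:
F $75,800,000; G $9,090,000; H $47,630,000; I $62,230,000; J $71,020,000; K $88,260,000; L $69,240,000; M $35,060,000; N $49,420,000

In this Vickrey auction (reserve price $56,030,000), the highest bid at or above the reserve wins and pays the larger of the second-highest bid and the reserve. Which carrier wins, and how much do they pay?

K pays $75,800,000

Sorting bids: 88,260,000 (K) > 75,800,000 (F) > 71,020,000 (J) > 69,240,000 (L) > 62,230,000 (I) > 49,420,000 (N) > …
K has the top bid at or above the reserve ($88,260,000).
Second-highest bid $75,800,000 exceeds the reserve $56,030,000 → payment $75,800,000.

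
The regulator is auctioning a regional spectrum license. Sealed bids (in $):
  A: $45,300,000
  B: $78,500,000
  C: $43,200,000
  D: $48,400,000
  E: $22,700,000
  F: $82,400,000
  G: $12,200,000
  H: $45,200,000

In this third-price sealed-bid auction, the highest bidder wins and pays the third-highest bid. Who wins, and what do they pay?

Bids ranked: 82,400,000 (F) > 78,500,000 (B) > 48,400,000 (D) > 45,300,000 (A) > 45,200,000 (H) > 43,200,000 (C) > …
F wins; payment is bid #3 in the ranking = $48,400,000.

F pays $48,400,000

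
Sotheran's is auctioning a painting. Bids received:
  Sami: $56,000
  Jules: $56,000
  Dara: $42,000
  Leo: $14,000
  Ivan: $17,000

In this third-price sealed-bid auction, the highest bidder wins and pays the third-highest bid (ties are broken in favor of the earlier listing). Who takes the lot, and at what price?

Sami pays $42,000

Bids in order: 56,000 (Sami) > 56,000 (Jules) > 42,000 (Dara) > 17,000 (Ivan) > 14,000 (Leo)
Sami and Jules tie at $56,000; tie-break gives it to Sami.
Sami wins; payment is bid #3 in the ranking = $42,000.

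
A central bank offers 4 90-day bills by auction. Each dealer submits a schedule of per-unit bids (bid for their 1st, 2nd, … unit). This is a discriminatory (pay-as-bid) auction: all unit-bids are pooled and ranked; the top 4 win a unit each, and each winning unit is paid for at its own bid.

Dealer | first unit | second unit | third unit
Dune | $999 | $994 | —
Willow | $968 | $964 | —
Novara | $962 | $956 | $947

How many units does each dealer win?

Dune 2, Willow 2

All unit-bids, highest first — top 4: 999 (Dune-1), 994 (Dune-2), 968 (Willow-1), 964 (Willow-2)
Next rejected bid: $962 (not a price — pay-as-bid).
Allocation: Dune 2, Willow 2.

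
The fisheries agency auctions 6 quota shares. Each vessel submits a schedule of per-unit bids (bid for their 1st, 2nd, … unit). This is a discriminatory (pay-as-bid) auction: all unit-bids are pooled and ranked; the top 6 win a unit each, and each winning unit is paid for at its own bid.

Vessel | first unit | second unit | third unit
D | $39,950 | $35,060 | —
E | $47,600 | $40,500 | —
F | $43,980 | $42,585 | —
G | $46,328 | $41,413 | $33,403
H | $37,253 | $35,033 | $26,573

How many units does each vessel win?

All unit-bids, highest first — top 6: 47,600 (E-1), 46,328 (G-1), 43,980 (F-1), 42,585 (F-2), 41,413 (G-2), 40,500 (E-2)
Next rejected bid: $39,950 (not a price — pay-as-bid).
Allocation: E 2, F 2, G 2.

E 2, F 2, G 2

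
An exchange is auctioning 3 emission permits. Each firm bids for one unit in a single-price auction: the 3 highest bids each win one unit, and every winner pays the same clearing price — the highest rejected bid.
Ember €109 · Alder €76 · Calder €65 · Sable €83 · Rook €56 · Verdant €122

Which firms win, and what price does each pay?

Verdant, Ember, Sable; each pays €76

Sorting: 122 (Verdant), 109 (Ember), 83 (Sable), 76 (Alder), 65 (Calder), …
Winners (3 units): Verdant, Ember, Sable.
Clearing price = highest rejected bid = €76.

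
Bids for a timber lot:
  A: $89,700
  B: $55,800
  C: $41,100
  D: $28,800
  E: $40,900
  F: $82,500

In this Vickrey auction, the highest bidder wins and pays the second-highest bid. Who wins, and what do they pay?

Bids ranked: 89,700 (A) > 82,500 (F) > 55,800 (B) > 41,100 (C) > 40,900 (E) > 28,800 (D)
A wins with the highest bid; price is set by the runner-up at $82,500.

A pays $82,500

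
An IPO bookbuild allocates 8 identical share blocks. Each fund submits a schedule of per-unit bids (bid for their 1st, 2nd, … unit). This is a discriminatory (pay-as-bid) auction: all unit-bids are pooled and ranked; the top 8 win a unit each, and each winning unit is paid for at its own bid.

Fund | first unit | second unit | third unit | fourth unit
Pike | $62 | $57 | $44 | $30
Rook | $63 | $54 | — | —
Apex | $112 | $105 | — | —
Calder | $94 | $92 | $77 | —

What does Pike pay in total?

Merging the schedules and taking the best 8: 112 (Apex-1), 105 (Apex-2), 94 (Calder-1), 92 (Calder-2), 77 (Calder-3), 63 (Rook-1), 62 (Pike-1), 57 (Pike-2)
Next rejected bid: $54 (not a price — pay-as-bid).
Pike's winning unit-bids: 62 + 57 = $119.

Pike pays $119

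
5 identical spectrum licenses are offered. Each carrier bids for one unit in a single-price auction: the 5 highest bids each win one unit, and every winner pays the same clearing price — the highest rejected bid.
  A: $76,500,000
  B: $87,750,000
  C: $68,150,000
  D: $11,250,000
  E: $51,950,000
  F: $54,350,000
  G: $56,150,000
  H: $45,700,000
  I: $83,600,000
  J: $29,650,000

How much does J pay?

J pays $0

Bids ranked high→low: 87,750,000 (B), 83,600,000 (I), 76,500,000 (A), 68,150,000 (C), 56,150,000 (G), 54,350,000 (F), 51,950,000 (E), …
Top 5: B, I, A, C, G.
First losing bid is F's $54,350,000, which sets the uniform price.
J does not win → pays $0.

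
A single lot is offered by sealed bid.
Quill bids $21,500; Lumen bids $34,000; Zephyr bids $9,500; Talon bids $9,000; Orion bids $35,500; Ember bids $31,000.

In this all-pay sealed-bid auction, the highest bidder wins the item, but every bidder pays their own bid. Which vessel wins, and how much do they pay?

Bids ranked: 35,500 (Orion) > 34,000 (Lumen) > 31,000 (Ember) > 21,500 (Quill) > 9,500 (Zephyr) > 9,000 (Talon)
Orion wins with the top bid; all bids are sunk regardless.

Orion pays $35,500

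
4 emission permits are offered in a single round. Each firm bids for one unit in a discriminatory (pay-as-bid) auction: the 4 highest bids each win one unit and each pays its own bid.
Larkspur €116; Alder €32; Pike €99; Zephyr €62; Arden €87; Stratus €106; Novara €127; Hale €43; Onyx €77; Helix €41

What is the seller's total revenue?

Total revenue: €448

Ordering the bids: 127 (Novara), 116 (Larkspur), 106 (Stratus), 99 (Pike), 87 (Arden), 77 (Onyx), …
The 4 highest are Novara, Larkspur, Stratus, Pike.
Total revenue = 127 + 116 + 106 + 99 = €448.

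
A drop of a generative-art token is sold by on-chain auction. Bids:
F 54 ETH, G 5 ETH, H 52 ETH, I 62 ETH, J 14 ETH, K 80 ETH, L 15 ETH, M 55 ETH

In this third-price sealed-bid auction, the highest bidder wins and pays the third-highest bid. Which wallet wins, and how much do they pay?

Bids ranked: 80 (K) > 62 (I) > 55 (M) > 54 (F) > 52 (H) > 15 (L) > …
K is highest; pays the third-highest bid, 55 ETH.

K pays 55 ETH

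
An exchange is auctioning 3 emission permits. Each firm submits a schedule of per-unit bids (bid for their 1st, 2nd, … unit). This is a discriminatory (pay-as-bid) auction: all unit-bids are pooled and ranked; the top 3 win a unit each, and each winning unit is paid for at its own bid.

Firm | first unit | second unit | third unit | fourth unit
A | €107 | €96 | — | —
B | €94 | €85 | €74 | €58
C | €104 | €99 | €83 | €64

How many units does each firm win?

All unit-bids, highest first — top 3: 107 (A-1), 104 (C-1), 99 (C-2)
Next rejected bid: €96 (not a price — pay-as-bid).
Allocation: A 1, C 2.

A 1, C 2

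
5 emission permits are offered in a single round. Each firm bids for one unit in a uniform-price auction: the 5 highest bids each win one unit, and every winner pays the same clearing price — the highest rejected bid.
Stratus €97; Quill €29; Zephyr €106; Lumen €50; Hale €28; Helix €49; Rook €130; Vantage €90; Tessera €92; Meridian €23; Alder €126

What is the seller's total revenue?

Total revenue: €450

Sorting: 130 (Rook), 126 (Alder), 106 (Zephyr), 97 (Stratus), 92 (Tessera), 90 (Vantage), 50 (Lumen), …
The 5 highest are Rook, Alder, Zephyr, Stratus, Tessera.
Clearing price = highest rejected bid = €90.
Total revenue = 5 × €90 = €450.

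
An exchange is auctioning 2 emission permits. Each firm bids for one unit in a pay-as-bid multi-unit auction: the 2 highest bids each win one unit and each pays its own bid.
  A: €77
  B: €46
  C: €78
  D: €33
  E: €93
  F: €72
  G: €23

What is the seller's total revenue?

Ordering the bids: 93 (E), 78 (C), 77 (A), 72 (F), …
Top 2: E, C.
Total revenue = 93 + 78 = €171.

Total revenue: €171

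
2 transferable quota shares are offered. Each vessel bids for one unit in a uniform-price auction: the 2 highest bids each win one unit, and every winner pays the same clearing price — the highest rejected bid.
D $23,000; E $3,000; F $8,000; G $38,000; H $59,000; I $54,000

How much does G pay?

Ordering the bids: 59,000 (H), 54,000 (I), 38,000 (G), 23,000 (D), …
Winners (2 units): H, I.
Highest unsuccessful bid: $38,000 → clearing price.
G does not win → pays $0.

G pays $0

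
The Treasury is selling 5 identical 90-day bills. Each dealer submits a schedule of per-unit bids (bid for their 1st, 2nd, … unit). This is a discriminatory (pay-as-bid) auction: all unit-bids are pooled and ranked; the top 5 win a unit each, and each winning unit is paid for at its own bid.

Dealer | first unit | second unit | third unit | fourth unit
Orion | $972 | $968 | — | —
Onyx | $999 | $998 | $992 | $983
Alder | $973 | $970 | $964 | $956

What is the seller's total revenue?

All unit-bids, highest first — top 5: 999 (Onyx-1), 998 (Onyx-2), 992 (Onyx-3), 983 (Onyx-4), 973 (Alder-1)
Next rejected bid: $972 (not a price — pay-as-bid).
Each winning unit pays its own bid.
Revenue = 999 + 998 + 992 + 983 + 973 = $4,945.

Total revenue: $4,945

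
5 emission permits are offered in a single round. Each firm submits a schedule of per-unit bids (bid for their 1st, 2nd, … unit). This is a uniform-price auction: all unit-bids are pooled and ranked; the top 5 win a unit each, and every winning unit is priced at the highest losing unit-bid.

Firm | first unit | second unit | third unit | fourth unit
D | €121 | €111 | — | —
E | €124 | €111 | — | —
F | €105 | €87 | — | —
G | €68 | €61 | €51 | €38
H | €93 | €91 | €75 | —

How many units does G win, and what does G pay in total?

G: 0 units, pays €0

Pooled unit-bids ranked (top 5): 124 (E-1), 121 (D-1), 111 (D-2), 111 (E-2), 105 (F-1)
Highest rejected unit-bid = €93.
G wins 0 unit(s) at €93 each.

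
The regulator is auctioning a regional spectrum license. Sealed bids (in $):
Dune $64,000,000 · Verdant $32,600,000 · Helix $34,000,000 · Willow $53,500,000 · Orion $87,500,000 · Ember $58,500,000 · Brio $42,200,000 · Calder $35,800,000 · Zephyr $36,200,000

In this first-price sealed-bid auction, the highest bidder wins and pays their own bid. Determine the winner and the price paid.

Orion pays $87,500,000

Bids ranked: 87,500,000 (Orion) > 64,000,000 (Dune) > 58,500,000 (Ember) > 53,500,000 (Willow) > 42,200,000 (Brio) > 36,200,000 (Zephyr) > …
Orion has the highest bid and pays exactly that: $87,500,000.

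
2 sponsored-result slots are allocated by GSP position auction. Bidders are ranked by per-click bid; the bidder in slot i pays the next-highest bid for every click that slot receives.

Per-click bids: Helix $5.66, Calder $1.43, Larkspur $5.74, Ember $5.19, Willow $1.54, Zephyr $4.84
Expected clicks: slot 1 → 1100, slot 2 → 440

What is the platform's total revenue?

Ranked by bid: $5.74 (Larkspur) > $5.66 (Helix) > $5.19 (Ember) > …
Slot 1: Larkspur pays $5.66 × 1100 = $6226.00
Slot 2: Helix pays $5.19 × 440 = $2283.60
Total = $8509.60

Total revenue: $8509.60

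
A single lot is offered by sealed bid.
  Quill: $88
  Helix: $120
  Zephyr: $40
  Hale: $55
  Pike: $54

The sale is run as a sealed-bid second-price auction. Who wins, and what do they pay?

Helix pays $88

Sorting bids: 120 (Helix) > 88 (Quill) > 55 (Hale) > 54 (Pike) > 40 (Zephyr)
Second-price: Helix pays Quill's bid of $88.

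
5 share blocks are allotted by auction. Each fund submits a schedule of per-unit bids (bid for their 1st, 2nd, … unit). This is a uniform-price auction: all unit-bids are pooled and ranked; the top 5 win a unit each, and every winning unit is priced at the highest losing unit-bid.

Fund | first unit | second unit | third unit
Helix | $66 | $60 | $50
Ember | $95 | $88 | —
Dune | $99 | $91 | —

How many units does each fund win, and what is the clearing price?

Dune 2, Ember 2, Helix 1; clearing price $60

All unit-bids, highest first — top 5: 99 (Dune-1), 95 (Ember-1), 91 (Dune-2), 88 (Ember-2), 66 (Helix-1)
First bid not allocated: $60.
Allocation: Dune 2, Ember 2, Helix 1.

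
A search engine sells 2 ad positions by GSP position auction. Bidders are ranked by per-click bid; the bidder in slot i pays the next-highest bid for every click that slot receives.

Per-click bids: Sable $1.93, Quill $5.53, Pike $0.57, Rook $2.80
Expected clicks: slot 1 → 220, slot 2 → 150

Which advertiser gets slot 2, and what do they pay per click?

Rook; $1.93 per click

Per-click bids in order: $5.53 (Quill) > $2.80 (Rook) > $1.93 (Sable) > …
Slot 2 goes to the second-ranked bidder, Rook, who pays the next bid down: $1.93/click.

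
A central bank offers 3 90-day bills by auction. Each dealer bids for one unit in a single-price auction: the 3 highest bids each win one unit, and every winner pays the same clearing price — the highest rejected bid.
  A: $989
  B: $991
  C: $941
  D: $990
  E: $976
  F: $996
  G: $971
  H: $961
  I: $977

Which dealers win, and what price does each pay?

Bids ranked high→low: 996 (F), 991 (B), 990 (D), 989 (A), 977 (I), …
The 3 highest are F, B, D.
First losing bid is A's $989, which sets the uniform price.

F, B, D; each pays $989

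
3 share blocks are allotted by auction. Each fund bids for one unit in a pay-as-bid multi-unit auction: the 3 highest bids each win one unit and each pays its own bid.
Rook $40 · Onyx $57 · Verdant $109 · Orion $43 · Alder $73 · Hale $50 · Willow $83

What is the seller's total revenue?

Ordering the bids: 109 (Verdant), 83 (Willow), 73 (Alder), 57 (Onyx), 50 (Hale), …
Top 3: Verdant, Willow, Alder.
Total revenue = 109 + 83 + 73 = $265.

Total revenue: $265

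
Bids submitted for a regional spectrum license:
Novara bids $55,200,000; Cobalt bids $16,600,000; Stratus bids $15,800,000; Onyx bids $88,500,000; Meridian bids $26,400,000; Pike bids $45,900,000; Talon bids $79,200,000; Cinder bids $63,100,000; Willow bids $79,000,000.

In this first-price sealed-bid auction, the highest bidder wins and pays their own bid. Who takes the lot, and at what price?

Bids ranked: 88,500,000 (Onyx) > 79,200,000 (Talon) > 79,000,000 (Willow) > 63,100,000 (Cinder) > 55,200,000 (Novara) > 45,900,000 (Pike) > …
Onyx has the highest bid and pays exactly that: $88,500,000.

Onyx pays $88,500,000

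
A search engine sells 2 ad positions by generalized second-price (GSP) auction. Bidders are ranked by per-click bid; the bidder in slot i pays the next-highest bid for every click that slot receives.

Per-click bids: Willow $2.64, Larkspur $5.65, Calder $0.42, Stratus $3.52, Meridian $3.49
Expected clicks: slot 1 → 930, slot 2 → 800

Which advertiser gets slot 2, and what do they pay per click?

Ranked by bid: $5.65 (Larkspur) > $3.52 (Stratus) > $3.49 (Meridian) > …
Slot 2 goes to the second-ranked bidder, Stratus, who pays the next bid down: $3.49/click.

Stratus; $3.49 per click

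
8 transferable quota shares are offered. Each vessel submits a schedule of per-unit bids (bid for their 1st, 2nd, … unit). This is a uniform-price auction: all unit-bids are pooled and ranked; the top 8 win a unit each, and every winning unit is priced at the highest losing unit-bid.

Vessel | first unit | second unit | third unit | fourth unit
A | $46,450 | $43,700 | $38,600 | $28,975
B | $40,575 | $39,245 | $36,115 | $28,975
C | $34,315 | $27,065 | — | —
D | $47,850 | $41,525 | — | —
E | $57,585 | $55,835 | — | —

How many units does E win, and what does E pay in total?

E: 2 units, pays $77,200

Merging the schedules and taking the best 8: 57,585 (E-1), 55,835 (E-2), 47,850 (D-1), 46,450 (A-1), 43,700 (A-2), 41,525 (D-2), 40,575 (B-1), 39,245 (B-2)
Highest rejected unit-bid = $38,600.
E wins 2 unit(s) at $38,600 each.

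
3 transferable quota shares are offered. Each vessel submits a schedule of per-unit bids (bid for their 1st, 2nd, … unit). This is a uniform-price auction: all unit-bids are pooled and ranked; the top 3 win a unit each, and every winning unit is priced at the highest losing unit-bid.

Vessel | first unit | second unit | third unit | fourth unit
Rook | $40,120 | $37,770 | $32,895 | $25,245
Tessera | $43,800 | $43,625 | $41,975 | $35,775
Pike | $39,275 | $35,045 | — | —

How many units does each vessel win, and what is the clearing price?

Tessera 3; clearing price $40,120

Merging the schedules and taking the best 3: 43,800 (Tessera-1), 43,625 (Tessera-2), 41,975 (Tessera-3)
First bid not allocated: $40,120.
Allocation: Tessera 3.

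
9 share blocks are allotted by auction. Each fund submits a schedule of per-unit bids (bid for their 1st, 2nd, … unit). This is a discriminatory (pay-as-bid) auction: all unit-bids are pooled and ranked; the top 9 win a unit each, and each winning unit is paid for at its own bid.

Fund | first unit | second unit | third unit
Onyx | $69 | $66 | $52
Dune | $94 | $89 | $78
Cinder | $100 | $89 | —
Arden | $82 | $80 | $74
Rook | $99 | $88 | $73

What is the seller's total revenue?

Total revenue: $799

Merging the schedules and taking the best 9: 100 (Cinder-1), 99 (Rook-1), 94 (Dune-1), 89 (Dune-2), 89 (Cinder-2), 88 (Rook-2), 82 (Arden-1), 80 (Arden-2), 78 (Dune-3)
Next rejected bid: $74 (not a price — pay-as-bid).
Each winning unit pays its own bid.
Revenue = 100 + 99 + 94 + 89 + 89 + 88 + 82 + 80 + 78 = $799.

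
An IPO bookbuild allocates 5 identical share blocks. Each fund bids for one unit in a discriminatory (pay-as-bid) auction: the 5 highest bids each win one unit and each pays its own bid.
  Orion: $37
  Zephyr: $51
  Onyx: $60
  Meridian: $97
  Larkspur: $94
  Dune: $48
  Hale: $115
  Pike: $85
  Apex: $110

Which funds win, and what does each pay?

Bids ranked high→low: 115 (Hale), 110 (Apex), 97 (Meridian), 94 (Larkspur), 85 (Pike), 60 (Onyx), 51 (Zephyr), …
Winners (5 units): Hale, Apex, Meridian, Larkspur, Pike.
Each winner pays its own bid: Hale $115, Apex $110, Meridian $97, Larkspur $94, Pike $85.

Hale $115, Apex $110, Meridian $97, Larkspur $94, Pike $85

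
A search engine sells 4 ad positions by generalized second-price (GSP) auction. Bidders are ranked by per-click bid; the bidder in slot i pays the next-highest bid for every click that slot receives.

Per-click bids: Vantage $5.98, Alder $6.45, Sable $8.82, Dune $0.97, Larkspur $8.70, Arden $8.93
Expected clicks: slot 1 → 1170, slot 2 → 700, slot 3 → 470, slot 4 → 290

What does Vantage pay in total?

Vantage pays $0.00

Ranked by bid: $8.93 (Arden) > $8.82 (Sable) > $8.70 (Larkspur) > $6.45 (Alder) > $5.98 (Vantage) > …
Vantage ranks below slot 4 → no slot, pays nothing.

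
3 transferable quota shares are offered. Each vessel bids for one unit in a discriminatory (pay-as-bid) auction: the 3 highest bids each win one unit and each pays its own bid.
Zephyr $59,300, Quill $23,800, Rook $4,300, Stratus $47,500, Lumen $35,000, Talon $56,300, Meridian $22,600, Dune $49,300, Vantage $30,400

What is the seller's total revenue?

Total revenue: $164,900

Ordering the bids: 59,300 (Zephyr), 56,300 (Talon), 49,300 (Dune), 47,500 (Stratus), 35,000 (Lumen), …
Winners (3 units): Zephyr, Talon, Dune.
Total revenue = 59,300 + 56,300 + 49,300 = $164,900.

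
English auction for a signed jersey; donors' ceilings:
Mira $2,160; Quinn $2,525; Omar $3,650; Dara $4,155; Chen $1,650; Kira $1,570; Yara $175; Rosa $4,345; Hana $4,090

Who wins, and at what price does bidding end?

Rosa wins at $4,155

Rule: the price rises until one bidder remains; the winner pays the price at which the last rival dropped out.
Limits ranked: 4,345 (Rosa) > 4,155 (Dara) > 4,090 (Hana) > 3,650 (Omar) > 2,525 (Quinn) > 2,160 (Mira) > …
Dara is the last rival to drop out, at $4,155; Rosa remains and wins at that price.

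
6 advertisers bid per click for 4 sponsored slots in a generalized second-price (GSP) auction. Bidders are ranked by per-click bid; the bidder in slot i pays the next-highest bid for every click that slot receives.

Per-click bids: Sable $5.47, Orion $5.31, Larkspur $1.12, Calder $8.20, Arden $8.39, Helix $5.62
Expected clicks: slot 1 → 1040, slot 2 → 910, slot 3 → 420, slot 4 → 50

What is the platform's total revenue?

Total revenue: $16205.10

Ranked by bid: $8.39 (Arden) > $8.20 (Calder) > $5.62 (Helix) > $5.47 (Sable) > $5.31 (Orion) > …
Slot 1: Arden pays $8.20 × 1040 = $8528.00
Slot 2: Calder pays $5.62 × 910 = $5114.20
Slot 3: Helix pays $5.47 × 420 = $2297.40
Slot 4: Sable pays $5.31 × 50 = $265.50
Total = $16205.10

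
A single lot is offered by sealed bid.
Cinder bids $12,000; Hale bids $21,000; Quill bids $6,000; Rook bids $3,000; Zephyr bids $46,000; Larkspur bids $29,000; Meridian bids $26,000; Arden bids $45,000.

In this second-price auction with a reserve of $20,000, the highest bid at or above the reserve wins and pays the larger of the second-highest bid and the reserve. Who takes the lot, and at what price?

Rule: the highest bid at or above the reserve wins and pays the larger of the second-highest bid and the reserve.
Bids ranked: 46,000 (Zephyr) > 45,000 (Arden) > 29,000 (Larkspur) > 26,000 (Meridian) > 21,000 (Hale) > 12,000 (Cinder) > …
Highest eligible bid: Zephyr at $46,000.
max(second-highest $45,000, reserve $20,000) = $45,000; the reserve does not bind.

Zephyr pays $45,000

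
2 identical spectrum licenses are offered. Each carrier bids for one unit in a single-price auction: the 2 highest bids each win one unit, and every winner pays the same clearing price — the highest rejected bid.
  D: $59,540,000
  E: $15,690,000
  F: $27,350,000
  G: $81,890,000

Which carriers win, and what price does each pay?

Ordering the bids: 81,890,000 (G), 59,540,000 (D), 27,350,000 (F), 15,690,000 (E)
The 2 highest are G, D.
Highest unsuccessful bid: $27,350,000 → clearing price.

G, D; each pays $27,350,000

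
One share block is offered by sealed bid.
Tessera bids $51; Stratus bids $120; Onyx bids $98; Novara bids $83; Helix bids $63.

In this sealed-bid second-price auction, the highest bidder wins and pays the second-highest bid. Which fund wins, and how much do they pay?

Bids in order: 120 (Stratus) > 98 (Onyx) > 83 (Novara) > 63 (Helix) > 51 (Tessera)
Second-price: Stratus pays Onyx's bid of $98.

Stratus pays $98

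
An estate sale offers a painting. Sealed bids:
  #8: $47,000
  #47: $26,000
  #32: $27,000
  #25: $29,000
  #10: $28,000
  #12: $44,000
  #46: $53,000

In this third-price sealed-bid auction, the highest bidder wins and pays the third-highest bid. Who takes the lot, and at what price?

Third-price sealed-bid auction: the highest bidder wins and pays the third-highest bid.
Sorting bids: 53,000 (#46) > 47,000 (#8) > 44,000 (#12) > 29,000 (#25) > 28,000 (#10) > 27,000 (#32) > …
#46 is highest; pays the third-highest bid, $44,000.

#46 pays $44,000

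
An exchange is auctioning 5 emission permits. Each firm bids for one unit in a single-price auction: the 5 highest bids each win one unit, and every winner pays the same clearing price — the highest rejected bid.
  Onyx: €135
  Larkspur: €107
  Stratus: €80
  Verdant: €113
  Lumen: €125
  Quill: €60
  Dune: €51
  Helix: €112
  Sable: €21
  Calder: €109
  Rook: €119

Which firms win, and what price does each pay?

Sorting: 135 (Onyx), 125 (Lumen), 119 (Rook), 113 (Verdant), 112 (Helix), 109 (Calder), 107 (Larkspur), …
Top 5: Onyx, Lumen, Rook, Verdant, Helix.
First losing bid is Calder's €109, which sets the uniform price.

Onyx, Lumen, Rook, Verdant, Helix; each pays €109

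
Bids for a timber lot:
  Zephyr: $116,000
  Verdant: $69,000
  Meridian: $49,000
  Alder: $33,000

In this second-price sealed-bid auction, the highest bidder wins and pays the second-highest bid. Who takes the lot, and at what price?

Second-price sealed-bid auction: the highest bidder wins and pays the second-highest bid.
Bids in order: 116,000 (Zephyr) > 69,000 (Verdant) > 49,000 (Meridian) > 33,000 (Alder)
Second-price: Zephyr pays Verdant's bid of $69,000.

Zephyr pays $69,000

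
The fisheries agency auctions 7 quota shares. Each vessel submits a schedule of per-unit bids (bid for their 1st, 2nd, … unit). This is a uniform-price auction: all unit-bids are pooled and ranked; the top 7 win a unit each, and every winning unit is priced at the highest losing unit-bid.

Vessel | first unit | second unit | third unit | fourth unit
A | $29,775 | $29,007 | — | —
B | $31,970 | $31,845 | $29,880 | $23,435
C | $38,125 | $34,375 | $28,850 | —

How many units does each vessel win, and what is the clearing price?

All unit-bids, highest first — top 7: 38,125 (C-1), 34,375 (C-2), 31,970 (B-1), 31,845 (B-2), 29,880 (B-3), 29,775 (A-1), 29,007 (A-2)
The (k+1)-th unit-bid is $28,850.
Allocation: A 2, B 3, C 2.

A 2, B 3, C 2; clearing price $28,850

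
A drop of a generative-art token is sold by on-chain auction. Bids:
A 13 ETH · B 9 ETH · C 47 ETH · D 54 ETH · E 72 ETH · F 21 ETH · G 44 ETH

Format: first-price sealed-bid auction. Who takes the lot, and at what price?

E pays 72 ETH

Rule: the highest bidder wins and pays their own bid.
Bids in order: 72 (E) > 54 (D) > 47 (C) > 44 (G) > 21 (F) > 13 (A) > …
First-price: E pays what they bid, 72 ETH.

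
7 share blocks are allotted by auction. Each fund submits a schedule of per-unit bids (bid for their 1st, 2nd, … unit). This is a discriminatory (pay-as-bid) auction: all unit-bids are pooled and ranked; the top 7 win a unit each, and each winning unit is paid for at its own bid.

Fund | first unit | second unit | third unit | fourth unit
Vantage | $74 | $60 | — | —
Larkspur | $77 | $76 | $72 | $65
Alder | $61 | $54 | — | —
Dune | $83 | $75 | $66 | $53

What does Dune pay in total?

Pooled unit-bids ranked (top 7): 83 (Dune-1), 77 (Larkspur-1), 76 (Larkspur-2), 75 (Dune-2), 74 (Vantage-1), 72 (Larkspur-3), 66 (Dune-3)
Next rejected bid: $65 (not a price — pay-as-bid).
Dune's winning unit-bids: 83 + 75 + 66 = $224.

Dune pays $224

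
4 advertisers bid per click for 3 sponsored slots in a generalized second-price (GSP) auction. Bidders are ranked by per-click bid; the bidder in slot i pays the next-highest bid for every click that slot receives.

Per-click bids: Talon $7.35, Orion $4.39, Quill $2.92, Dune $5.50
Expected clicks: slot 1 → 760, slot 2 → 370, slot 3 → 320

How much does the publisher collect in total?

Total revenue: $6738.70

Ranked by bid: $7.35 (Talon) > $5.50 (Dune) > $4.39 (Orion) > $2.92 (Quill)
Slot 1: Talon pays $5.50 × 760 = $4180.00
Slot 2: Dune pays $4.39 × 370 = $1624.30
Slot 3: Orion pays $2.92 × 320 = $934.40
Total = $6738.70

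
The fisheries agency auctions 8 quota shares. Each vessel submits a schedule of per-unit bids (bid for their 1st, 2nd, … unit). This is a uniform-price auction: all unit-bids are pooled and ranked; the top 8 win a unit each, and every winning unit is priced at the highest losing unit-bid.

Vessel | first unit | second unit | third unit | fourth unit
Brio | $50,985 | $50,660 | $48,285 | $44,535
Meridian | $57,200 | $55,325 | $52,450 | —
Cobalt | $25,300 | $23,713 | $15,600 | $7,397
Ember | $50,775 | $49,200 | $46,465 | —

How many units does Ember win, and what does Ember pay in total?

Ember: 2 units, pays $92,930

Merging the schedules and taking the best 8: 57,200 (Meridian-1), 55,325 (Meridian-2), 52,450 (Meridian-3), 50,985 (Brio-1), 50,775 (Ember-1), 50,660 (Brio-2), 49,200 (Ember-2), 48,285 (Brio-3)
The (k+1)-th unit-bid is $46,465.
Ember wins 2 unit(s) at $46,465 each.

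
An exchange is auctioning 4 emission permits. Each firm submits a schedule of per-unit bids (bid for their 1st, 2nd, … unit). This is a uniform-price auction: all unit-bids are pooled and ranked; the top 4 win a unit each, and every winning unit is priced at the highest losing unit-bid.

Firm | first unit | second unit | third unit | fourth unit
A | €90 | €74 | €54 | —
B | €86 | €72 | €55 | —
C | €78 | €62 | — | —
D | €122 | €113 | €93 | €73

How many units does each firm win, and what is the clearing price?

Merging the schedules and taking the best 4: 122 (D-1), 113 (D-2), 93 (D-3), 90 (A-1)
Highest rejected unit-bid = €86.
Allocation: A 1, D 3.

A 1, D 3; clearing price €86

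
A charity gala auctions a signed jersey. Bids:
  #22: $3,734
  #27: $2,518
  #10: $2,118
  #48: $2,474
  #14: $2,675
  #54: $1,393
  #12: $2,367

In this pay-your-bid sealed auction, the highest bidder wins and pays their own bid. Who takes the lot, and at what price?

Rule: the highest bidder wins and pays their own bid.
Bids ranked: 3,734 (#22) > 2,675 (#14) > 2,518 (#27) > 2,474 (#48) > 2,367 (#12) > 2,118 (#10) > …
#22 is highest → pays own bid, $3,734.

#22 pays $3,734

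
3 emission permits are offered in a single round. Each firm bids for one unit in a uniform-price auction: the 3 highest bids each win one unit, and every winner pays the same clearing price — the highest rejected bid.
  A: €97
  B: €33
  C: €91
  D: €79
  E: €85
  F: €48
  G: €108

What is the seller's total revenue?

Total revenue: €255

Sorting: 108 (G), 97 (A), 91 (C), 85 (E), 79 (D), …
Top 3: G, A, C.
Highest unsuccessful bid: €85 → clearing price.
Total revenue = 3 × €85 = €255.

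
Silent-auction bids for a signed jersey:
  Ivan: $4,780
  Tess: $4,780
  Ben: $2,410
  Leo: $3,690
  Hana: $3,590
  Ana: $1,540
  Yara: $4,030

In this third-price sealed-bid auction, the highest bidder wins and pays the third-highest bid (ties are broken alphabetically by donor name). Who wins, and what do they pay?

Ivan pays $4,030

Rule: the highest bidder wins and pays the third-highest bid.
Sorting bids: 4,780 (Ivan) > 4,780 (Tess) > 4,030 (Yara) > 3,690 (Leo) > 3,590 (Hana) > 2,410 (Ben) > …
Tie at $4,780 → Ivan wins by tie-break.
Ivan wins; payment is bid #3 in the ranking = $4,030.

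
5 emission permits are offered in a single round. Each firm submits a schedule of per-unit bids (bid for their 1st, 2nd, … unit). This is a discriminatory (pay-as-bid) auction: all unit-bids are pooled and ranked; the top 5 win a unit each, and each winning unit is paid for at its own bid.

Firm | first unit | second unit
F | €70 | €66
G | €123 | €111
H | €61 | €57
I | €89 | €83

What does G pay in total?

G pays €234

Merging the schedules and taking the best 5: 123 (G-1), 111 (G-2), 89 (I-1), 83 (I-2), 70 (F-1)
Next rejected bid: €66 (not a price — pay-as-bid).
G's winning unit-bids: 123 + 111 = €234.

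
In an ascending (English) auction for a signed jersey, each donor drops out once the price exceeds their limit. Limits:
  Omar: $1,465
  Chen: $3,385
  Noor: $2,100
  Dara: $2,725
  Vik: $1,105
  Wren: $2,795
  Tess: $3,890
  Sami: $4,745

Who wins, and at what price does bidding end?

Sami wins at $3,890

Ascending (English) auction: the price rises until one bidder remains; the winner pays the price at which the last rival dropped out.
Limits ranked: 4,745 (Sami) > 3,890 (Tess) > 3,385 (Chen) > 2,795 (Wren) > 2,725 (Dara) > 2,100 (Noor) > …
Once the price passes $3,890, only Sami is left; the hammer falls at Tess's limit of $3,890.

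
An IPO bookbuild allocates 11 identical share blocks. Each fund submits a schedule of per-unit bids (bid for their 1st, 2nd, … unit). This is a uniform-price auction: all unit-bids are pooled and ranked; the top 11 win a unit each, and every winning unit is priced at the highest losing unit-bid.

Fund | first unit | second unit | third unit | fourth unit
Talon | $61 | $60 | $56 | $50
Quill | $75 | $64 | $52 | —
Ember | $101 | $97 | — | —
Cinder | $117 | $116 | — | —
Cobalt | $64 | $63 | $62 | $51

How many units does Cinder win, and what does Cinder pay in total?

Cinder: 2 units, pays $112

Pooled unit-bids ranked (top 11): 117 (Cinder-1), 116 (Cinder-2), 101 (Ember-1), 97 (Ember-2), 75 (Quill-1), 64 (Quill-2), 64 (Cobalt-1), 63 (Cobalt-2), 62 (Cobalt-3), 61 (Talon-1), 60 (Talon-2)
First bid not allocated: $56.
Cinder wins 2 unit(s) at $56 each.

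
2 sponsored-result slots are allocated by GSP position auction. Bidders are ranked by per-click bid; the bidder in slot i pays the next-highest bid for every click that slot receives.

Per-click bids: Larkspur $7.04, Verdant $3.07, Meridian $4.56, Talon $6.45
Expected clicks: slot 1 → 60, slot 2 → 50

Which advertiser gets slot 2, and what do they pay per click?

Sorting advertisers: $7.04 (Larkspur) > $6.45 (Talon) > $4.56 (Meridian) > …
Slot 2 goes to the second-ranked bidder, Talon, who pays the next bid down: $4.56/click.

Talon; $4.56 per click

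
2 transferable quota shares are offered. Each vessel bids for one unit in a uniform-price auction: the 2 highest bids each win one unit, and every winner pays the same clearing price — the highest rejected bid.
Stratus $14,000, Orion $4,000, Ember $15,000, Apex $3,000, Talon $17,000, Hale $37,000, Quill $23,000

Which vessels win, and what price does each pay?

Sorting: 37,000 (Hale), 23,000 (Quill), 17,000 (Talon), 15,000 (Ember), …
Top 2: Hale, Quill.
First losing bid is Talon's $17,000, which sets the uniform price.

Hale, Quill; each pays $17,000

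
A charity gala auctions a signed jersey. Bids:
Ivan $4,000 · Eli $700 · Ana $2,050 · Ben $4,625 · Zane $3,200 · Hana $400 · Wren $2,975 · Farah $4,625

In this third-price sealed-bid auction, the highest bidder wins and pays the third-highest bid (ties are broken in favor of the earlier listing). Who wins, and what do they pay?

Ben pays $4,000

Rule: the highest bidder wins and pays the third-highest bid.
Sorting bids: 4,625 (Ben) > 4,625 (Farah) > 4,000 (Ivan) > 3,200 (Zane) > 2,975 (Wren) > 2,050 (Ana) > …
Tie at $4,625 → Ben wins by tie-break.
Ben is highest; pays the third-highest bid, $4,000.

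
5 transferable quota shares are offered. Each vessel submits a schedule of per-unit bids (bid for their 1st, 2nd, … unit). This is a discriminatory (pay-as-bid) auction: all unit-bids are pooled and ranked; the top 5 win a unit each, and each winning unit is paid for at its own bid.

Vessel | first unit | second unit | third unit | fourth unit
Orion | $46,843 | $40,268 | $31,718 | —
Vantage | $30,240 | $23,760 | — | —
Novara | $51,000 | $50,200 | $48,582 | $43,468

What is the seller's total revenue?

All unit-bids, highest first — top 5: 51,000 (Novara-1), 50,200 (Novara-2), 48,582 (Novara-3), 46,843 (Orion-1), 43,468 (Novara-4)
Next rejected bid: $40,268 (not a price — pay-as-bid).
Each winning unit pays its own bid.
Revenue = 51,000 + 50,200 + 48,582 + 46,843 + 43,468 = $240,093.

Total revenue: $240,093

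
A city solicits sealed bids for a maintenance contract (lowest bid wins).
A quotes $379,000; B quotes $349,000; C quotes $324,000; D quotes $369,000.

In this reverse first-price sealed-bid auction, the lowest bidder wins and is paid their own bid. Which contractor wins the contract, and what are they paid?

C is paid $324,000

Sorting bids: 324,000 (C) < 349,000 (B) < 369,000 (D) < 379,000 (A)
C is lowest → is paid own bid, $324,000.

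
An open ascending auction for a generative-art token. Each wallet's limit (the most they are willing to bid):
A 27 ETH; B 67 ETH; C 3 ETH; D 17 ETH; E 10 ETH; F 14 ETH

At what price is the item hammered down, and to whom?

Rule: the price rises until one bidder remains; the winner pays the price at which the last rival dropped out.
Limits ranked: 67 (B) > 27 (A) > 17 (D) > 14 (F) > 10 (E) > 3 (C)
Bidding ends when A exits at 27 ETH; B takes it.

B wins at 27 ETH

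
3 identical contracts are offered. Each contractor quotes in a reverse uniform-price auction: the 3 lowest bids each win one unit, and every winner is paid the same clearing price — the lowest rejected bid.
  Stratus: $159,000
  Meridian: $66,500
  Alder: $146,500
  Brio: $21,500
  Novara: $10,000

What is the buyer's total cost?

Bids ranked low→high: 10,000 (Novara), 21,500 (Brio), 66,500 (Meridian), 146,500 (Alder), 159,000 (Stratus)
The 3 lowest are Novara, Brio, Meridian.
Clearing price = lowest rejected bid = $146,500.
Total cost = 3 × $146,500 = $439,500.

Total cost: $439,500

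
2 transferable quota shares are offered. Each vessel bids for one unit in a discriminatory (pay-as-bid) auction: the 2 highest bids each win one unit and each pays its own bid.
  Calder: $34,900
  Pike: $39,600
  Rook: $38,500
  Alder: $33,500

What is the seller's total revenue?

Total revenue: $78,100

Ordering the bids: 39,600 (Pike), 38,500 (Rook), 34,900 (Calder), 33,500 (Alder)
The 2 highest are Pike, Rook.
Total revenue = 39,600 + 38,500 = $78,100.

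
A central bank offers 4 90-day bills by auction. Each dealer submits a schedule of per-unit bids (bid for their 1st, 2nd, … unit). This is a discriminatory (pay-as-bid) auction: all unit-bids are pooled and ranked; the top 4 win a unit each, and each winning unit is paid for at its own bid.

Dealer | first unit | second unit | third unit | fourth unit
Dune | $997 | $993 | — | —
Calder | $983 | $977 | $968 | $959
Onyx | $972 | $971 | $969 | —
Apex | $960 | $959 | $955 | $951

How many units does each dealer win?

All unit-bids, highest first — top 4: 997 (Dune-1), 993 (Dune-2), 983 (Calder-1), 977 (Calder-2)
Next rejected bid: $972 (not a price — pay-as-bid).
Allocation: Calder 2, Dune 2.

Calder 2, Dune 2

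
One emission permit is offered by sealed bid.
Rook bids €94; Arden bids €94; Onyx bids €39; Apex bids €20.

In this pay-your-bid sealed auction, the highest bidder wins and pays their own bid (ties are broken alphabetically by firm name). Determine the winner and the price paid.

Sorting bids: 94 (Arden) > 94 (Rook) > 39 (Onyx) > 20 (Apex)
Arden and Rook tie at €94; tie-break gives it to Arden.
Arden has the highest bid and pays exactly that: €94.

Arden pays €94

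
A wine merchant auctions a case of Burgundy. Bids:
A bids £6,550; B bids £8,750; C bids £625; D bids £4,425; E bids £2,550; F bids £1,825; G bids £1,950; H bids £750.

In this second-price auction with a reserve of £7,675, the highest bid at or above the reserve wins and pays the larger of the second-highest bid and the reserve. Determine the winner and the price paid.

Bids ranked: 8,750 (B) > 6,550 (A) > 4,425 (D) > 2,550 (E) > 1,950 (G) > 1,825 (F) > …
Highest eligible bid: B at £8,750.
Second-highest bid £6,550 is below the reserve £7,675, so the reserve binds → payment £7,675.

B pays £7,675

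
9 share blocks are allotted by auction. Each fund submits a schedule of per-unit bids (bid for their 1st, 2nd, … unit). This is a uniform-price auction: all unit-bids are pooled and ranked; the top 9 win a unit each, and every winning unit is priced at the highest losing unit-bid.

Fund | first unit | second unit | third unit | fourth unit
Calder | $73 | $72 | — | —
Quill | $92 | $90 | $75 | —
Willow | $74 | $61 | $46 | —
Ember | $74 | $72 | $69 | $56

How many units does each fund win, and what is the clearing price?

Merging the schedules and taking the best 9: 92 (Quill-1), 90 (Quill-2), 75 (Quill-3), 74 (Willow-1), 74 (Ember-1), 73 (Calder-1), 72 (Calder-2), 72 (Ember-2), 69 (Ember-3)
First bid not allocated: $61.
Allocation: Calder 2, Ember 3, Quill 3, Willow 1.

Calder 2, Ember 3, Quill 3, Willow 1; clearing price $61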